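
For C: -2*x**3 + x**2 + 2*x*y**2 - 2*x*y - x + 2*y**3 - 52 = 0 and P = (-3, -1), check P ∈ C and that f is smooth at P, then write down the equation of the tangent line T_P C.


Tangent line at P: -57*x + 24*y - 147 = 0.

Step 1: f(-3, -1) = 0, so P lies on C.
Step 2: partial derivatives
  f_x(x, y) = -6*x**2 + 2*x + 2*y**2 - 2*y - 1, f_y(x, y) = 4*x*y - 2*x + 6*y**2.
  f_x(P) = -57, f_y(P) = 24 (gradient nonzero, so P is smooth).
Step 3: tangent line at P: -57·(x − -3) + 24·(y − -1) = 0.
Expanding: -57*x + 24*y - 147 = 0.


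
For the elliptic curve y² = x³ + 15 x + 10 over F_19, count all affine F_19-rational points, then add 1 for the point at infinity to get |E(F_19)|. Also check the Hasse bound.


Affine points = {(1, 8), (1, 11), (3, 5), (3, 14), (4, 1), (4, 18), (5, 1), (5, 18), (9, 0), (10, 1), (10, 18), (11, 9), (11, 10), (14, 0), (15, 0)}; affine count = 15; |E(F_19)| = 16.

Discriminant check: Δ ∝ 4a³ + 27b² = 4·15³ + 27·10² = 4·3375 + 27·100 ≡ 12 (mod 19). Nonzero ⇒ E is nonsingular.
For each x ∈ F_19, compute rhs = x³ + 15·x + 10 mod 19, then count y ∈ F_19 with y² ≡ rhs.
  x = 0: rhs = 10, matching y values: none (0 points).
  x = 1: rhs = 7, matching y values: 8, 11 (2 points).
  x = 2: rhs = 10, matching y values: none (0 points).
  x = 3: rhs = 6, matching y values: 5, 14 (2 points).
  x = 4: rhs = 1, matching y values: 1, 18 (2 points).
  x = 5: rhs = 1, matching y values: 1, 18 (2 points).
  x = 6: rhs = 12, matching y values: none (0 points).
  x = 7: rhs = 2, matching y values: none (0 points).
  x = 8: rhs = 15, matching y values: none (0 points).
  x = 9: rhs = 0, matching y values: 0 (1 points).
  x = 10: rhs = 1, matching y values: 1, 18 (2 points).
  x = 11: rhs = 5, matching y values: 9, 10 (2 points).
  x = 12: rhs = 18, matching y values: none (0 points).
  x = 13: rhs = 8, matching y values: none (0 points).
  x = 14: rhs = 0, matching y values: 0 (1 points).
  x = 15: rhs = 0, matching y values: 0 (1 points).
  x = 16: rhs = 14, matching y values: none (0 points).
  x = 17: rhs = 10, matching y values: none (0 points).
  x = 18: rhs = 13, matching y values: none (0 points).
Total affine count: 15.
Full point count |E(F_19)| = 15 + 1 = 16.
Hasse bound: |16 − (19+1)| = |-4| = 4 ≤ 2√19 ≈ 8.7178 ✓.


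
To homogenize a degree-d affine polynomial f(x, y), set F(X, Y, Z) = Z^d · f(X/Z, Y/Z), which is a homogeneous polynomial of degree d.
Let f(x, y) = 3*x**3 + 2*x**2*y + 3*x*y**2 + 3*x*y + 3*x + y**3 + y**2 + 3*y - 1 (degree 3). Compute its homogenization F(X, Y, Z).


F(X, Y, Z) = 3*X**3 + 2*X**2*Y + 3*X*Y**2 + 3*X*Y*Z + 3*X*Z**2 + Y**3 + Y**2*Z + 3*Y*Z**2 - Z**3

deg(f) = 3.
Substitute x = X/Z, y = Y/Z into f, then multiply by Z^3.
  monomial 3·x^3·y^0 ↦ 3·X^3·Y^0·Z^0.
  monomial 2·x^2·y^1 ↦ 2·X^2·Y^1·Z^0.
  monomial 3·x^1·y^2 ↦ 3·X^1·Y^2·Z^0.
  monomial 3·x^1·y^1 ↦ 3·X^1·Y^1·Z^1.
  monomial 3·x^1·y^0 ↦ 3·X^1·Y^0·Z^2.
  monomial 1·x^0·y^3 ↦ 1·X^0·Y^3·Z^0.
  monomial 1·x^0·y^2 ↦ 1·X^0·Y^2·Z^1.
  monomial 3·x^0·y^1 ↦ 3·X^0·Y^1·Z^2.
  monomial -1·x^0·y^0 ↦ -1·X^0·Y^0·Z^3.
Collecting: F(X, Y, Z) = 3*X**3 + 2*X**2*Y + 3*X*Y**2 + 3*X*Y*Z + 3*X*Z**2 + Y**3 + Y**2*Z + 3*Y*Z**2 - Z**3.


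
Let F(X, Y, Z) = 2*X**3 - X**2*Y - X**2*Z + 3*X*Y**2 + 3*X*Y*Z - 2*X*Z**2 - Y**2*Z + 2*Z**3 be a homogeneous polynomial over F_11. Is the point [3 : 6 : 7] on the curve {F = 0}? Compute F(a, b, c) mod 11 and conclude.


F(3,6,7) ≡ 9 (mod 11); P is NOT on the curve.

Evaluate F(3, 6, 7) term-by-term (mod 11).
  2*X**3 ↦ 2·27·1·1 = 54
  -X**2*Y ↦ -1·9·6·1 = -54
  -X**2*Z ↦ -1·9·1·7 = -63
  3*X*Y**2 ↦ 3·3·36·1 = 324
  3*X*Y*Z ↦ 3·3·6·7 = 378
  -2*X*Z**2 ↦ -2·3·1·49 = -294
  -Y**2*Z ↦ -1·1·36·7 = -252
  2*Z**3 ↦ 2·1·1·343 = 686
Sum: F(3, 6, 7) = (54) + (-54) + (-63) + (324) + (378) + (-294) + (-252) + (686) = 779.
Reducing mod 11: 779 ≡ 9 (mod 11).
Since F(a, b, c) ≡ 9 ≠ 0 (mod 11), P does NOT lie on the curve.


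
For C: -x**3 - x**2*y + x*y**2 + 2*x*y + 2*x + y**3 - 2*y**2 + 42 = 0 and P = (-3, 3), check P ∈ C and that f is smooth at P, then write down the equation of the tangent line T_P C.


Tangent line at P: 8*x - 18*y + 78 = 0.

Step 1: f(-3, 3) = 0, so P lies on C.
Step 2: partial derivatives
  f_x(x, y) = -3*x**2 - 2*x*y + y**2 + 2*y + 2, f_y(x, y) = -x**2 + 2*x*y + 2*x + 3*y**2 - 4*y.
  f_x(P) = 8, f_y(P) = -18 (gradient nonzero, so P is smooth).
Step 3: tangent line at P: 8·(x − -3) + -18·(y − 3) = 0.
Expanding: 8*x - 18*y + 78 = 0.


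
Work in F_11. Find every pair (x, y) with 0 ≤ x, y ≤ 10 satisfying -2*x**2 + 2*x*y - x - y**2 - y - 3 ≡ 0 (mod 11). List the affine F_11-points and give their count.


Affine F_11-points: {(0, 5), (2, 1), (2, 2), (4, 1), (4, 6), (5, 2), (5, 7), (7, 6), (7, 7), (9, 3), (10, 3), (10, 5)}; count = 12.

For each of the 121 pairs (x, y) ∈ F_11², evaluate f(x, y) mod 11. Record the zeros.
  x = 0: [0↦8, 1↦6, 2↦2, 3↦7, 4↦10, 5↦0, 6↦10, 7↦7, 8↦2, 9↦6, 10↦8]  zeros at y ∈ {5}
  x = 1: [0↦5, 1↦5, 2↦3, 3↦10, 4↦4, 5↦7, 6↦8, 7↦7, 8↦4, 9↦10, 10↦3]  zeros at y ∈ ∅
  x = 2: [0↦9, 1↦0, 2↦0, 3↦9, 4↦5, 5↦10, 6↦2, 7↦3, 8↦2, 9↦10, 10↦5]  zeros at y ∈ {1, 2}
  x = 3: [0↦9, 1↦2, 2↦4, 3↦4, 4↦2, 5↦9, 6↦3, 7↦6, 8↦7, 9↦6, 10↦3]  zeros at y ∈ ∅
  x = 4: [0↦5, 1↦0, 2↦4, 3↦6, 4↦6, 5↦4, 6↦0, 7↦5, 8↦8, 9↦9, 10↦8]  zeros at y ∈ {1, 6}
  x = 5: [0↦8, 1↦5, 2↦0, 3↦4, 4↦6, 5↦6, 6↦4, 7↦0, 8↦5, 9↦8, 10↦9]  zeros at y ∈ {2, 7}
  x = 6: [0↦7, 1↦6, 2↦3, 3↦9, 4↦2, 5↦4, 6↦4, 7↦2, 8↦9, 9↦3, 10↦6]  zeros at y ∈ ∅
  x = 7: [0↦2, 1↦3, 2↦2, 3↦10, 4↦5, 5↦9, 6↦0, 7↦0, 8↦9, 9↦5, 10↦10]  zeros at y ∈ {6, 7}
  x = 8: [0↦4, 1↦7, 2↦8, 3↦7, 4↦4, 5↦10, 6↦3, 7↦5, 8↦5, 9↦3, 10↦10]  zeros at y ∈ ∅
  x = 9: [0↦2, 1↦7, 2↦10, 3↦0, 4↦10, 5↦7, 6↦2, 7↦6, 8↦8, 9↦8, 10↦6]  zeros at y ∈ {3}
  x = 10: [0↦7, 1↦3, 2↦8, 3↦0, 4↦1, 5↦0, 6↦8, 7↦3, 8↦7, 9↦9, 10↦9]  zeros at y ∈ {3, 5}
Collecting zeros: affine points = {(0, 5), (2, 1), (2, 2), (4, 1), (4, 6), (5, 2), (5, 7), (7, 6), (7, 7), (9, 3), (10, 3), (10, 5)}.
Total count |C(F_11)_aff| = 12.


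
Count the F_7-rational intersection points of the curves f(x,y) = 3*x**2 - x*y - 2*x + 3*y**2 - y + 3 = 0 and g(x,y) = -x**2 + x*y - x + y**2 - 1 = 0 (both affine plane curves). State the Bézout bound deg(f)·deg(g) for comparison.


Common zeros: {(0, 6), (5, 3), (5, 6)}; count = 3; Bézout bound = 4.

deg(f) = 2, deg(g) = 2, so Bézout bound = 4.
Scan x ∈ F_7. For each x, list the y ∈ F_7 with f(x, y) ≡ 0 and those with g(x, y) ≡ 0 (mod 7); the common zeros in that column are the intersection.
  x = 0: f ≡ 0 at y ∈ {6}; g ≡ 0 at y ∈ {1, 6}; common: {6}.
  x = 1: f ≡ 0 at y ∈ ∅; g ≡ 0 at y ∈ ∅; common: ∅.
  x = 2: f ≡ 0 at y ∈ ∅; g ≡ 0 at y ∈ {0, 5}; common: ∅.
  x = 3: f ≡ 0 at y ∈ {2, 4}; g ≡ 0 at y ∈ ∅; common: ∅.
  x = 4: f ≡ 0 at y ∈ ∅; g ≡ 0 at y ∈ {0, 3}; common: ∅.
  x = 5: f ≡ 0 at y ∈ {3, 6}; g ≡ 0 at y ∈ {3, 6}; common: {3, 6}.
  x = 6: f ≡ 0 at y ∈ {3, 4}; g ≡ 0 at y ∈ ∅; common: ∅.
Collecting: common zeros = {(0, 6), (5, 3), (5, 6)}, so the count is 3.
Comparison with the Bézout bound: 3 ≤ 4 = deg(f)·deg(g), as expected for curves with no common component (the affine F_7-count falls short of the bound because intersections may lie at infinity, over extension fields, or carry multiplicity).


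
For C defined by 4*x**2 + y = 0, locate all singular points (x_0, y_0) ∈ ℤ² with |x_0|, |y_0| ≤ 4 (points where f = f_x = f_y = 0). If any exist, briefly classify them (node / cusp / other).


No singular points in the scanned grid; C is smooth there.

Compute partial derivatives:
  f_x = 8*x.
  f_y = 1.
f_y = 1 is a nonzero constant, so f_y never vanishes: no point (x, y) can satisfy f = f_x = f_y = 0. In particular no (x, y) ∈ {−4, ..., 4}² is singular; the curve is smooth.


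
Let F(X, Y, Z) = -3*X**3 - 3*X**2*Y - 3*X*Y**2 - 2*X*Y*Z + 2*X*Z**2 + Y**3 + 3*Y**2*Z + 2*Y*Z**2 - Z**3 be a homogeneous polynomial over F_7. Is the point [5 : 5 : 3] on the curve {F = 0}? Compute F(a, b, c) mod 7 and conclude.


F(5,5,3) ≡ 5 (mod 7); P is NOT on the curve.

Evaluate F(5, 5, 3) term-by-term (mod 7).
  -3*X**3 ↦ -3·125·1·1 = -375
  -3*X**2*Y ↦ -3·25·5·1 = -375
  -3*X*Y**2 ↦ -3·5·25·1 = -375
  -2*X*Y*Z ↦ -2·5·5·3 = -150
  2*X*Z**2 ↦ 2·5·1·9 = 90
  Y**3 ↦ 1·1·125·1 = 125
  3*Y**2*Z ↦ 3·1·25·3 = 225
  2*Y*Z**2 ↦ 2·1·5·9 = 90
  -Z**3 ↦ -1·1·1·27 = -27
Sum: F(5, 5, 3) = (-375) + (-375) + (-375) + (-150) + (90) + (125) + (225) + (90) + (-27) = -772.
Reducing mod 7: -772 ≡ 5 (mod 7).
Since F(a, b, c) ≡ 5 ≠ 0 (mod 7), P does NOT lie on the curve.


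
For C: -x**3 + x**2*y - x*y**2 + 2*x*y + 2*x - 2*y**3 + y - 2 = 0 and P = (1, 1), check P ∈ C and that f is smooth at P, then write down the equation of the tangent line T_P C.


Tangent line at P: 2*x - 4*y + 2 = 0.

Step 1: f(1, 1) = 0, so P lies on C.
Step 2: partial derivatives
  f_x(x, y) = -3*x**2 + 2*x*y - y**2 + 2*y + 2, f_y(x, y) = x**2 - 2*x*y + 2*x - 6*y**2 + 1.
  f_x(P) = 2, f_y(P) = -4 (gradient nonzero, so P is smooth).
Step 3: tangent line at P: 2·(x − 1) + -4·(y − 1) = 0.
Expanding: 2*x - 4*y + 2 = 0.


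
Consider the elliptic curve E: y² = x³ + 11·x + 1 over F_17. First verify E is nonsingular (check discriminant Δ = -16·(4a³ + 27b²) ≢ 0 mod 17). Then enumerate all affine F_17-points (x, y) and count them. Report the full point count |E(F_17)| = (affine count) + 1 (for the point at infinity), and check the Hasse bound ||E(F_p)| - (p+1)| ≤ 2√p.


Affine points = {(0, 1), (0, 16), (1, 8), (1, 9), (7, 8), (7, 9), (9, 8), (9, 9), (11, 5), (11, 12), (12, 5), (12, 12), (14, 3), (14, 14)}; affine count = 14; |E(F_17)| = 15.

Discriminant check: Δ ∝ 4a³ + 27b² = 4·11³ + 27·1² = 4·1331 + 27·1 ≡ 13 (mod 17). Nonzero ⇒ E is nonsingular.
For each x ∈ F_17, compute rhs = x³ + 11·x + 1 mod 17, then count y ∈ F_17 with y² ≡ rhs.
  x = 0: rhs = 1, matching y values: 1, 16 (2 points).
  x = 1: rhs = 13, matching y values: 8, 9 (2 points).
  x = 2: rhs = 14, matching y values: none (0 points).
  x = 3: rhs = 10, matching y values: none (0 points).
  x = 4: rhs = 7, matching y values: none (0 points).
  x = 5: rhs = 11, matching y values: none (0 points).
  x = 6: rhs = 11, matching y values: none (0 points).
  x = 7: rhs = 13, matching y values: 8, 9 (2 points).
  x = 8: rhs = 6, matching y values: none (0 points).
  x = 9: rhs = 13, matching y values: 8, 9 (2 points).
  x = 10: rhs = 6, matching y values: none (0 points).
  x = 11: rhs = 8, matching y values: 5, 12 (2 points).
  x = 12: rhs = 8, matching y values: 5, 12 (2 points).
  x = 13: rhs = 12, matching y values: none (0 points).
  x = 14: rhs = 9, matching y values: 3, 14 (2 points).
  x = 15: rhs = 5, matching y values: none (0 points).
  x = 16: rhs = 6, matching y values: none (0 points).
Total affine count: 14.
Full point count |E(F_17)| = 14 + 1 = 15.
Hasse bound: |15 − (17+1)| = |-3| = 3 ≤ 2√17 ≈ 8.2462 ✓.


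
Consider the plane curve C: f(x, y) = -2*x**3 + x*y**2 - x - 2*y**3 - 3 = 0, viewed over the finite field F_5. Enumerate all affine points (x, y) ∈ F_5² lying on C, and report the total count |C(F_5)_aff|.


Affine F_5-points: {(0, 1), (3, 0), (3, 4), (4, 0), (4, 2)}; count = 5.

For each of the 25 pairs (x, y) ∈ F_5², evaluate f(x, y) mod 5. Record the zeros.
  x = 0: [0↦2, 1↦0, 2↦1, 3↦3, 4↦4]  zeros at y ∈ {1}
  x = 1: [0↦4, 1↦3, 2↦2, 3↦4, 4↦2]  zeros at y ∈ ∅
  x = 2: [0↦4, 1↦4, 2↦1, 3↦3, 4↦3]  zeros at y ∈ ∅
  x = 3: [0↦0, 1↦1, 2↦1, 3↦3, 4↦0]  zeros at y ∈ {0, 4}
  x = 4: [0↦0, 1↦2, 2↦0, 3↦2, 4↦1]  zeros at y ∈ {0, 2}
Collecting zeros: affine points = {(0, 1), (3, 0), (3, 4), (4, 0), (4, 2)}.
Total count |C(F_5)_aff| = 5.


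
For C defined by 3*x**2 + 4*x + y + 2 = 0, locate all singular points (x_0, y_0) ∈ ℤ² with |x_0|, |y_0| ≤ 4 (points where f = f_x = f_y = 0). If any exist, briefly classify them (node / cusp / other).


No singular points in the scanned grid; C is smooth there.

Compute partial derivatives:
  f_x = 6*x + 4.
  f_y = 1.
f_y = 1 is a nonzero constant, so f_y never vanishes: no point (x, y) can satisfy f = f_x = f_y = 0. In particular no (x, y) ∈ {−4, ..., 4}² is singular; the curve is smooth.


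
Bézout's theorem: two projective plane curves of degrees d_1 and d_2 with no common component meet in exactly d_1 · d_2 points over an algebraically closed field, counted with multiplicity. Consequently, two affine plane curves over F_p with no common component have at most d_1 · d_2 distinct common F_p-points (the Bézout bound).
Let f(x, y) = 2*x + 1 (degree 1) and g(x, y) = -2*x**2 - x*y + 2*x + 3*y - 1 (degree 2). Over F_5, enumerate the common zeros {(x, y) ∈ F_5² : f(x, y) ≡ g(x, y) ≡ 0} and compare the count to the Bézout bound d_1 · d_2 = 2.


Common zeros: {(2, 0)}; count = 1; Bézout bound = 2.

deg(f) = 1, deg(g) = 2, so Bézout bound = 2.
Scan x ∈ F_5. For each x, list the y ∈ F_5 with f(x, y) ≡ 0 and those with g(x, y) ≡ 0 (mod 5); the common zeros in that column are the intersection.
  x = 0: f ≡ 0 at y ∈ ∅; g ≡ 0 at y ∈ {2}; common: ∅.
  x = 1: f ≡ 0 at y ∈ ∅; g ≡ 0 at y ∈ {3}; common: ∅.
  x = 2: f ≡ 0 at y ∈ {0, 1, 2, 3, 4}; g ≡ 0 at y ∈ {0}; common: {0}.
  x = 3: f ≡ 0 at y ∈ ∅; g ≡ 0 at y ∈ ∅; common: ∅.
  x = 4: f ≡ 0 at y ∈ ∅; g ≡ 0 at y ∈ {0}; common: ∅.
Collecting: common zeros = {(2, 0)}, so the count is 1.
Comparison with the Bézout bound: 1 ≤ 2 = deg(f)·deg(g), as expected for curves with no common component (the affine F_5-count falls short of the bound because intersections may lie at infinity, over extension fields, or carry multiplicity).


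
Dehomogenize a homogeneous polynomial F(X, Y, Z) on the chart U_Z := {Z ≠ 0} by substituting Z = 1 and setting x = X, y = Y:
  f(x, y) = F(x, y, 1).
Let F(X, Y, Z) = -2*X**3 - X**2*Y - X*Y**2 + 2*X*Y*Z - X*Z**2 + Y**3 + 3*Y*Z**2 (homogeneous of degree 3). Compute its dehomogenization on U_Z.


f(x, y) = -2*x**3 - x**2*y - x*y**2 + 2*x*y - x + y**3 + 3*y

On U_Z we set Z = 1. Each monomial c·X^i·Y^j·Z^k in F becomes c·x^i·y^j·1^k = c·x^i·y^j.
Substituting Z = 1: F(X, Y, 1) = -2*x**3 - x**2*y - x*y**2 + 2*x*y - x + y**3 + 3*y.
Note: deg(f) ≤ deg(F) = 3; strict inequality happens when F is divisible by Z (lost terms).


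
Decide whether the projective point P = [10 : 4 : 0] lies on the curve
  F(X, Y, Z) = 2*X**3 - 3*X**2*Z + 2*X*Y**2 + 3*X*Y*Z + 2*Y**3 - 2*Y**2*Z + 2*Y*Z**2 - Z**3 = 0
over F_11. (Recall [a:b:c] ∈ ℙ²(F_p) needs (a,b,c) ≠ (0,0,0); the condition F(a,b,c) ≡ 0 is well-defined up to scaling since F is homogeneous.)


F(10,4,0) ≡ 6 (mod 11); P is NOT on the curve.

Evaluate F(10, 4, 0) term-by-term (mod 11).
  2*X**3 ↦ 2·1000·1·1 = 2000
  -3*X**2*Z ↦ -3·100·1·0 = 0
  2*X*Y**2 ↦ 2·10·16·1 = 320
  3*X*Y*Z ↦ 3·10·4·0 = 0
  2*Y**3 ↦ 2·1·64·1 = 128
  -2*Y**2*Z ↦ -2·1·16·0 = 0
  2*Y*Z**2 ↦ 2·1·4·0 = 0
  -Z**3 ↦ -1·1·1·0 = 0
Sum: F(10, 4, 0) = (2000) + (0) + (320) + (0) + (128) + (0) + (0) + (0) = 2448.
Reducing mod 11: 2448 ≡ 6 (mod 11).
Since F(a, b, c) ≡ 6 ≠ 0 (mod 11), P does NOT lie on the curve.


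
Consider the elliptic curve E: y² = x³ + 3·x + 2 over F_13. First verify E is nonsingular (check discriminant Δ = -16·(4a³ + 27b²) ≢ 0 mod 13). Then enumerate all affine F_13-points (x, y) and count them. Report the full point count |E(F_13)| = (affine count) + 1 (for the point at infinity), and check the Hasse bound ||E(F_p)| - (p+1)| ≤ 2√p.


Affine points = {(2, 4), (2, 9), (3, 5), (3, 8), (4, 0), (5, 5), (5, 8), (9, 2), (9, 11), (11, 1), (11, 12)}; affine count = 11; |E(F_13)| = 12.

Discriminant check: Δ ∝ 4a³ + 27b² = 4·3³ + 27·2² = 4·27 + 27·4 ≡ 8 (mod 13). Nonzero ⇒ E is nonsingular.
For each x ∈ F_13, compute rhs = x³ + 3·x + 2 mod 13, then count y ∈ F_13 with y² ≡ rhs.
  x = 0: rhs = 2, matching y values: none (0 points).
  x = 1: rhs = 6, matching y values: none (0 points).
  x = 2: rhs = 3, matching y values: 4, 9 (2 points).
  x = 3: rhs = 12, matching y values: 5, 8 (2 points).
  x = 4: rhs = 0, matching y values: 0 (1 points).
  x = 5: rhs = 12, matching y values: 5, 8 (2 points).
  x = 6: rhs = 2, matching y values: none (0 points).
  x = 7: rhs = 2, matching y values: none (0 points).
  x = 8: rhs = 5, matching y values: none (0 points).
  x = 9: rhs = 4, matching y values: 2, 11 (2 points).
  x = 10: rhs = 5, matching y values: none (0 points).
  x = 11: rhs = 1, matching y values: 1, 12 (2 points).
  x = 12: rhs = 11, matching y values: none (0 points).
Total affine count: 11.
Full point count |E(F_13)| = 11 + 1 = 12.
Hasse bound: |12 − (13+1)| = |-2| = 2 ≤ 2√13 ≈ 7.2111 ✓.


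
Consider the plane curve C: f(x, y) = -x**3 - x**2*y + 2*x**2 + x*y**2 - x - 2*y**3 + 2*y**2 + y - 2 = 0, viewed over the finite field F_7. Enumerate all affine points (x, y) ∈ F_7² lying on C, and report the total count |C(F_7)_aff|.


Affine F_7-points: {(0, 3), (3, 0), (4, 1), (5, 6)}; count = 4.

For each of the 49 pairs (x, y) ∈ F_7², evaluate f(x, y) mod 7. Record the zeros.
  x = 0: [0↦5, 1↦6, 2↦6, 3↦0, 4↦4, 5↦6, 6↦1]  zeros at y ∈ {3}
  x = 1: [0↦5, 1↦6, 2↦1, 3↦6, 4↦2, 5↦5, 6↦3]  zeros at y ∈ ∅
  x = 2: [0↦3, 1↦2, 2↦4, 3↦4, 4↦4, 5↦6, 6↦5]  zeros at y ∈ ∅
  x = 3: [0↦0, 1↦2, 2↦2, 3↦2, 4↦4, 5↦3, 6↦1]  zeros at y ∈ {0}
  x = 4: [0↦4, 1↦0, 2↦3, 3↦1, 4↦3, 5↦4, 6↦6]  zeros at y ∈ {1}
  x = 5: [0↦2, 1↦4, 2↦1, 3↦2, 4↦2, 5↦3, 6↦0]  zeros at y ∈ {6}
  x = 6: [0↦2, 1↦1, 2↦4, 3↦6, 4↦2, 5↦1, 6↦5]  zeros at y ∈ ∅
Collecting zeros: affine points = {(0, 3), (3, 0), (4, 1), (5, 6)}.
Total count |C(F_7)_aff| = 4.


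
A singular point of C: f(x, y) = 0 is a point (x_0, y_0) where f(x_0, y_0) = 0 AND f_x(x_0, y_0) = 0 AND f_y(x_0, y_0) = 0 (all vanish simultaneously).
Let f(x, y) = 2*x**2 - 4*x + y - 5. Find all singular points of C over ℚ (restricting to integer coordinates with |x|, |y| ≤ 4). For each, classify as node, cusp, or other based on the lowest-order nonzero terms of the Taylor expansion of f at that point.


No singular points in the scanned grid; C is smooth there.

Compute partial derivatives:
  f_x = 4*x - 4.
  f_y = 1.
f_y = 1 is a nonzero constant, so f_y never vanishes: no point (x, y) can satisfy f = f_x = f_y = 0. In particular no (x, y) ∈ {−4, ..., 4}² is singular; the curve is smooth.


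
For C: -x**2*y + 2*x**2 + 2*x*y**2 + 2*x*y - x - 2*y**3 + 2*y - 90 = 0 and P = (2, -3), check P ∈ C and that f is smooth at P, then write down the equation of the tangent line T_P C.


Tangent line at P: 31*x - 76*y - 290 = 0.

Step 1: f(2, -3) = 0, so P lies on C.
Step 2: partial derivatives
  f_x(x, y) = -2*x*y + 4*x + 2*y**2 + 2*y - 1, f_y(x, y) = -x**2 + 4*x*y + 2*x - 6*y**2 + 2.
  f_x(P) = 31, f_y(P) = -76 (gradient nonzero, so P is smooth).
Step 3: tangent line at P: 31·(x − 2) + -76·(y − -3) = 0.
Expanding: 31*x - 76*y - 290 = 0.


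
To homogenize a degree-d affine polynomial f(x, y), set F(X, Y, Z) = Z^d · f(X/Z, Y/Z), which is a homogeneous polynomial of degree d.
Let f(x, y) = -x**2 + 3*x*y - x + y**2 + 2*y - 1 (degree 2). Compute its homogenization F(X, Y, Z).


F(X, Y, Z) = -X**2 + 3*X*Y - X*Z + Y**2 + 2*Y*Z - Z**2

deg(f) = 2.
Substitute x = X/Z, y = Y/Z into f, then multiply by Z^2.
  monomial -1·x^2·y^0 ↦ -1·X^2·Y^0·Z^0.
  monomial 3·x^1·y^1 ↦ 3·X^1·Y^1·Z^0.
  monomial -1·x^1·y^0 ↦ -1·X^1·Y^0·Z^1.
  monomial 1·x^0·y^2 ↦ 1·X^0·Y^2·Z^0.
  monomial 2·x^0·y^1 ↦ 2·X^0·Y^1·Z^1.
  monomial -1·x^0·y^0 ↦ -1·X^0·Y^0·Z^2.
Collecting: F(X, Y, Z) = -X**2 + 3*X*Y - X*Z + Y**2 + 2*Y*Z - Z**2.


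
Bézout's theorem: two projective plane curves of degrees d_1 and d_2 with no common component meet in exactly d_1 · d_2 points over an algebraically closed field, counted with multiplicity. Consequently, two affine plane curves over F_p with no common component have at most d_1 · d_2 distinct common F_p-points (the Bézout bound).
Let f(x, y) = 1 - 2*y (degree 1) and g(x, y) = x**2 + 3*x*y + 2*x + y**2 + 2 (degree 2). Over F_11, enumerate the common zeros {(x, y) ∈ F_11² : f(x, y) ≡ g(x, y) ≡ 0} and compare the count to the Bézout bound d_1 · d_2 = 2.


Common zeros: ∅; count = 0; Bézout bound = 2.

deg(f) = 1, deg(g) = 2, so Bézout bound = 2.
Scan x ∈ F_11. For each x, list the y ∈ F_11 with f(x, y) ≡ 0 and those with g(x, y) ≡ 0 (mod 11); the common zeros in that column are the intersection.
  x = 0: f ≡ 0 at y ∈ {6}; g ≡ 0 at y ∈ {3, 8}; common: ∅.
  x = 1: f ≡ 0 at y ∈ {6}; g ≡ 0 at y ∈ {4}; common: ∅.
  x = 2: f ≡ 0 at y ∈ {6}; g ≡ 0 at y ∈ ∅; common: ∅.
  x = 3: f ≡ 0 at y ∈ {6}; g ≡ 0 at y ∈ ∅; common: ∅.
  x = 4: f ≡ 0 at y ∈ {6}; g ≡ 0 at y ∈ ∅; common: ∅.
  x = 5: f ≡ 0 at y ∈ {6}; g ≡ 0 at y ∈ {9}; common: ∅.
  x = 6: f ≡ 0 at y ∈ {6}; g ≡ 0 at y ∈ {5, 10}; common: ∅.
  x = 7: f ≡ 0 at y ∈ {6}; g ≡ 0 at y ∈ {4, 8}; common: ∅.
  x = 8: f ≡ 0 at y ∈ {6}; g ≡ 0 at y ∈ ∅; common: ∅.
  x = 9: f ≡ 0 at y ∈ {6}; g ≡ 0 at y ∈ ∅; common: ∅.
  x = 10: f ≡ 0 at y ∈ {6}; g ≡ 0 at y ∈ {5, 9}; common: ∅.
Collecting: common zeros = ∅, so the count is 0.
Comparison with the Bézout bound: 0 ≤ 2 = deg(f)·deg(g), as expected for curves with no common component (the affine F_11-count falls short of the bound because intersections may lie at infinity, over extension fields, or carry multiplicity).


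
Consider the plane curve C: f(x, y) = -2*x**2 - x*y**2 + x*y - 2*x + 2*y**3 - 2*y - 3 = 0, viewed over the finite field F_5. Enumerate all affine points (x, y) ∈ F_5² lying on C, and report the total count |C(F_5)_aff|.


Affine F_5-points: {(0, 3), (1, 3), (2, 0), (2, 1)}; count = 4.

For each of the 25 pairs (x, y) ∈ F_5², evaluate f(x, y) mod 5. Record the zeros.
  x = 0: [0↦2, 1↦2, 2↦4, 3↦0, 4↦2]  zeros at y ∈ {3}
  x = 1: [0↦3, 1↦3, 2↦3, 3↦0, 4↦1]  zeros at y ∈ {3}
  x = 2: [0↦0, 1↦0, 2↦3, 3↦1, 4↦1]  zeros at y ∈ {0, 1}
  x = 3: [0↦3, 1↦3, 2↦4, 3↦3, 4↦2]  zeros at y ∈ ∅
  x = 4: [0↦2, 1↦2, 2↦1, 3↦1, 4↦4]  zeros at y ∈ ∅
Collecting zeros: affine points = {(0, 3), (1, 3), (2, 0), (2, 1)}.
Total count |C(F_5)_aff| = 4.


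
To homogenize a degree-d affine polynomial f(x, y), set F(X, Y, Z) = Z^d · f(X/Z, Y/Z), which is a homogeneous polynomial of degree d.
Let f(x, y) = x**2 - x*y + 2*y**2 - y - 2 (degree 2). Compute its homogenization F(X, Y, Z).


F(X, Y, Z) = X**2 - X*Y + 2*Y**2 - Y*Z - 2*Z**2

deg(f) = 2.
Substitute x = X/Z, y = Y/Z into f, then multiply by Z^2.
  monomial 1·x^2·y^0 ↦ 1·X^2·Y^0·Z^0.
  monomial -1·x^1·y^1 ↦ -1·X^1·Y^1·Z^0.
  monomial 2·x^0·y^2 ↦ 2·X^0·Y^2·Z^0.
  monomial -1·x^0·y^1 ↦ -1·X^0·Y^1·Z^1.
  monomial -2·x^0·y^0 ↦ -2·X^0·Y^0·Z^2.
Collecting: F(X, Y, Z) = X**2 - X*Y + 2*Y**2 - Y*Z - 2*Z**2.


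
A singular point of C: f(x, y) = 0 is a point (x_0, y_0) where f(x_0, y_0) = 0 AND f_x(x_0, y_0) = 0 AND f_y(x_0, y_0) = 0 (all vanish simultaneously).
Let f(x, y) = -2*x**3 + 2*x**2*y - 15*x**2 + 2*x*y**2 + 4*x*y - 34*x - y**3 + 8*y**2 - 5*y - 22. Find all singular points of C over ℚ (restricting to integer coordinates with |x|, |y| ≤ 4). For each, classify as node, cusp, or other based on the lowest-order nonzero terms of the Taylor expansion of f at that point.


Singular points: {(-2, 1)}; classification: node.

Compute partial derivatives:
  f_x = -6*x**2 + 4*x*y - 30*x + 2*y**2 + 4*y - 34.
  f_y = 2*x**2 + 4*x*y + 4*x - 3*y**2 + 16*y - 5.
Scan x_0 ∈ {−4, ..., 4}. For each x_0, f_y(x_0, y) is a polynomial in y; find its integer roots y ∈ {−4, ..., 4}, then test f_x and f at those candidates.
  x = -4: f_y(-4, y) = 11 - 3*y**2; no integer root y with |y| ≤ 4.
  x = -3: f_y(-3, y) = -3*y**2 + 4*y + 1; no integer root y with |y| ≤ 4.
  x = -2: f_y(-2, y) = -3*y**2 + 8*y - 5; vanishes at y ∈ {1}. (-2, 1): f_x = 0, f = 0 — SINGULAR.
  x = -1: f_y(-1, y) = -3*y**2 + 12*y - 7; no integer root y with |y| ≤ 4.
  x = 0: f_y(0, y) = -3*y**2 + 16*y - 5; no integer root y with |y| ≤ 4.
  x = 1: f_y(1, y) = -3*y**2 + 20*y + 1; no integer root y with |y| ≤ 4.
  x = 2: f_y(2, y) = -3*y**2 + 24*y + 11; no integer root y with |y| ≤ 4.
  x = 3: f_y(3, y) = -3*y**2 + 28*y + 25; no integer root y with |y| ≤ 4.
  x = 4: f_y(4, y) = -3*y**2 + 32*y + 43; no integer root y with |y| ≤ 4.
Only singular point on the grid: (-2, 1).
Classify: substitute x = -2 + u, y = 1 + v and expand: f = -2*u**3 + 2*u**2*v - u**2 + 2*u*v**2 - v**3 + v**2.
No constant or linear terms (consistent with a singular point). Quadratic part: -u**2 + v**2. Cubic part: -2*u**3 + 2*u**2*v + 2*u*v**2 - v**3.
The quadratic part v**2 - u**2 = (v − u)(v + u) splits into two distinct linear factors, so there are two distinct tangent lines y − 1 = ±(x − -2) — this is a node (ordinary double point).
Classification: node.


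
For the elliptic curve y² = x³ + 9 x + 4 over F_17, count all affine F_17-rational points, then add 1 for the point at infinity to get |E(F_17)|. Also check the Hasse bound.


Affine points = {(0, 2), (0, 15), (2, 8), (2, 9), (4, 6), (4, 11), (5, 2), (5, 15), (6, 6), (6, 11), (7, 6), (7, 11), (9, 7), (9, 10), (12, 2), (12, 15), (14, 1), (14, 16)}; affine count = 18; |E(F_17)| = 19.

Discriminant check: Δ ∝ 4a³ + 27b² = 4·9³ + 27·4² = 4·729 + 27·16 ≡ 16 (mod 17). Nonzero ⇒ E is nonsingular.
For each x ∈ F_17, compute rhs = x³ + 9·x + 4 mod 17, then count y ∈ F_17 with y² ≡ rhs.
  x = 0: rhs = 4, matching y values: 2, 15 (2 points).
  x = 1: rhs = 14, matching y values: none (0 points).
  x = 2: rhs = 13, matching y values: 8, 9 (2 points).
  x = 3: rhs = 7, matching y values: none (0 points).
  x = 4: rhs = 2, matching y values: 6, 11 (2 points).
  x = 5: rhs = 4, matching y values: 2, 15 (2 points).
  x = 6: rhs = 2, matching y values: 6, 11 (2 points).
  x = 7: rhs = 2, matching y values: 6, 11 (2 points).
  x = 8: rhs = 10, matching y values: none (0 points).
  x = 9: rhs = 15, matching y values: 7, 10 (2 points).
  x = 10: rhs = 6, matching y values: none (0 points).
  x = 11: rhs = 6, matching y values: none (0 points).
  x = 12: rhs = 4, matching y values: 2, 15 (2 points).
  x = 13: rhs = 6, matching y values: none (0 points).
  x = 14: rhs = 1, matching y values: 1, 16 (2 points).
  x = 15: rhs = 12, matching y values: none (0 points).
  x = 16: rhs = 11, matching y values: none (0 points).
Total affine count: 18.
Full point count |E(F_17)| = 18 + 1 = 19.
Hasse bound: |19 − (17+1)| = |1| = 1 ≤ 2√17 ≈ 8.2462 ✓.


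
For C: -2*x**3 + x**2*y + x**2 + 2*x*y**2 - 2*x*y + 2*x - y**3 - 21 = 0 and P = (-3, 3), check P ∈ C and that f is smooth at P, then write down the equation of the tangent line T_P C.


Tangent line at P: -64*x - 48*y - 48 = 0.

Step 1: f(-3, 3) = 0, so P lies on C.
Step 2: partial derivatives
  f_x(x, y) = -6*x**2 + 2*x*y + 2*x + 2*y**2 - 2*y + 2, f_y(x, y) = x**2 + 4*x*y - 2*x - 3*y**2.
  f_x(P) = -64, f_y(P) = -48 (gradient nonzero, so P is smooth).
Step 3: tangent line at P: -64·(x − -3) + -48·(y − 3) = 0.
Expanding: -64*x - 48*y - 48 = 0.


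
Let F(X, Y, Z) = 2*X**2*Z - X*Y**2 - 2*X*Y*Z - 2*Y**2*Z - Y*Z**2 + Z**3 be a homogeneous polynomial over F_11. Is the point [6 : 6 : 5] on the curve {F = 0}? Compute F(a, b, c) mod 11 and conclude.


F(6,6,5) ≡ 4 (mod 11); P is NOT on the curve.

Evaluate F(6, 6, 5) term-by-term (mod 11).
  2*X**2*Z ↦ 2·36·1·5 = 360
  -X*Y**2 ↦ -1·6·36·1 = -216
  -2*X*Y*Z ↦ -2·6·6·5 = -360
  -2*Y**2*Z ↦ -2·1·36·5 = -360
  -Y*Z**2 ↦ -1·1·6·25 = -150
  Z**3 ↦ 1·1·1·125 = 125
Sum: F(6, 6, 5) = (360) + (-216) + (-360) + (-360) + (-150) + (125) = -601.
Reducing mod 11: -601 ≡ 4 (mod 11).
Since F(a, b, c) ≡ 4 ≠ 0 (mod 11), P does NOT lie on the curve.


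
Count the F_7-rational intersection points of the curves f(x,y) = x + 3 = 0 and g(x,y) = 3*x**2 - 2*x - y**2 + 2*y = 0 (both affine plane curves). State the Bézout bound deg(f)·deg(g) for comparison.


Common zeros: ∅; count = 0; Bézout bound = 2.

deg(f) = 1, deg(g) = 2, so Bézout bound = 2.
Scan x ∈ F_7. For each x, list the y ∈ F_7 with f(x, y) ≡ 0 and those with g(x, y) ≡ 0 (mod 7); the common zeros in that column are the intersection.
  x = 0: f ≡ 0 at y ∈ ∅; g ≡ 0 at y ∈ {0, 2}; common: ∅.
  x = 1: f ≡ 0 at y ∈ ∅; g ≡ 0 at y ∈ {4, 5}; common: ∅.
  x = 2: f ≡ 0 at y ∈ ∅; g ≡ 0 at y ∈ {4, 5}; common: ∅.
  x = 3: f ≡ 0 at y ∈ ∅; g ≡ 0 at y ∈ {0, 2}; common: ∅.
  x = 4: f ≡ 0 at y ∈ {0, 1, 2, 3, 4, 5, 6}; g ≡ 0 at y ∈ ∅; common: ∅.
  x = 5: f ≡ 0 at y ∈ ∅; g ≡ 0 at y ∈ ∅; common: ∅.
  x = 6: f ≡ 0 at y ∈ ∅; g ≡ 0 at y ∈ ∅; common: ∅.
Collecting: common zeros = ∅, so the count is 0.
Comparison with the Bézout bound: 0 ≤ 2 = deg(f)·deg(g), as expected for curves with no common component (the affine F_7-count falls short of the bound because intersections may lie at infinity, over extension fields, or carry multiplicity).


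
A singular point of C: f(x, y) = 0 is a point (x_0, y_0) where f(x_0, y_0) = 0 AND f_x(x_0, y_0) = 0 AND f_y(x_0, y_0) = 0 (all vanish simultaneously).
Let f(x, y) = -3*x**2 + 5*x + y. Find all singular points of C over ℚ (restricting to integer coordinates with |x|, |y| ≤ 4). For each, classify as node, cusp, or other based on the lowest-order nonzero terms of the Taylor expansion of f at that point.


No singular points in the scanned grid; C is smooth there.

Compute partial derivatives:
  f_x = 5 - 6*x.
  f_y = 1.
f_y = 1 is a nonzero constant, so f_y never vanishes: no point (x, y) can satisfy f = f_x = f_y = 0. In particular no (x, y) ∈ {−4, ..., 4}² is singular; the curve is smooth.


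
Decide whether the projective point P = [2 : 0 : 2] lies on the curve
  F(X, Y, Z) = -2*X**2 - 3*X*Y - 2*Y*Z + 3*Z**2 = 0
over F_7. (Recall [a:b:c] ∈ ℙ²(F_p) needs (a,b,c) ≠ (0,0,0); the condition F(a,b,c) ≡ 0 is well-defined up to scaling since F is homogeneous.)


F(2,0,2) ≡ 4 (mod 7); P is NOT on the curve.

Evaluate F(2, 0, 2) term-by-term (mod 7).
  -2*X**2 ↦ -2·4·1·1 = -8
  -3*X*Y ↦ -3·2·0·1 = 0
  -2*Y*Z ↦ -2·1·0·2 = 0
  3*Z**2 ↦ 3·1·1·4 = 12
Sum: F(2, 0, 2) = (-8) + (0) + (0) + (12) = 4.
Reducing mod 7: 4 ≡ 4 (mod 7).
Since F(a, b, c) ≡ 4 ≠ 0 (mod 7), P does NOT lie on the curve.


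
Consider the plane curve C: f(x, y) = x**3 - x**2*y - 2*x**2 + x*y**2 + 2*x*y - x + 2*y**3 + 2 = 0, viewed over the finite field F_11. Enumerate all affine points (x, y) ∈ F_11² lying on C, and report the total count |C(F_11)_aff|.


Affine F_11-points: {(0, 10), (1, 0), (1, 2), (1, 3), (2, 0), (2, 10), (5, 4), (5, 6), (6, 2), (6, 3), (8, 2), (9, 3), (10, 0), (10, 7), (10, 10)}; count = 15.

For each of the 121 pairs (x, y) ∈ F_11², evaluate f(x, y) mod 11. Record the zeros.
  x = 0: [0↦2, 1↦4, 2↦7, 3↦1, 4↦9, 5↦10, 6↦5, 7↦6, 8↦3, 9↦8, 10↦0]  zeros at y ∈ {10}
  x = 1: [0↦0, 1↦4, 2↦0, 3↦0, 4↦5, 5↦5, 6↦1, 7↦5, 8↦7, 9↦8, 10↦9]  zeros at y ∈ {0, 2, 3}
  x = 2: [0↦0, 1↦4, 2↦2, 3↦6, 4↦6, 5↦3, 6↦9, 7↦3, 8↦8, 9↦3, 10↦0]  zeros at y ∈ {0, 10}
  x = 3: [0↦8, 1↦10, 2↦8, 3↦3, 4↦7, 5↦10, 6↦2, 7↦6, 8↦1, 9↦10, 10↦1]  zeros at y ∈ ∅
  x = 4: [0↦8, 1↦6, 2↦2, 3↦8, 4↦3, 5↦10, 6↦8, 7↦9, 8↦3, 9↦2, 10↦7]  zeros at y ∈ ∅
  x = 5: [0↦6, 1↦9, 2↦1, 3↦5, 4↦0, 5↦9, 6↦0, 7↦7, 8↦9, 9↦7, 10↦2]  zeros at y ∈ {4, 6}
  x = 6: [0↦8, 1↦3, 2↦0, 3↦0, 4↦4, 5↦2, 6↦6, 7↦6, 8↦3, 9↦9, 10↦3]  zeros at y ∈ {2, 3}
  x = 7: [0↦9, 1↦5, 2↦5, 3↦10, 4↦10, 5↦6, 6↦10, 7↦1, 8↦2, 9↦3, 10↦5]  zeros at y ∈ ∅
  x = 8: [0↦4, 1↦10, 2↦0, 3↦8, 4↦2, 5↦5, 6↦7, 7↦9, 8↦1, 9↦6, 10↦3]  zeros at y ∈ {2}
  x = 9: [0↦10, 1↦2, 2↦2, 3↦0, 4↦8, 5↦5, 6↦3, 7↦3, 8↦6, 9↦2, 10↦3]  zeros at y ∈ {3}
  x = 10: [0↦0, 1↦9, 2↦6, 3↦3, 4↦1, 5↦1, 6↦4, 7↦0, 8↦1, 9↦8, 10↦0]  zeros at y ∈ {0, 7, 10}
Collecting zeros: affine points = {(0, 10), (1, 0), (1, 2), (1, 3), (2, 0), (2, 10), (5, 4), (5, 6), (6, 2), (6, 3), (8, 2), (9, 3), (10, 0), (10, 7), (10, 10)}.
Total count |C(F_11)_aff| = 15.


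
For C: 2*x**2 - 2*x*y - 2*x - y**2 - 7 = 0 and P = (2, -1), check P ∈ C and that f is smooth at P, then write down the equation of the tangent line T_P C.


Tangent line at P: 8*x - 2*y - 18 = 0.

Step 1: f(2, -1) = 0, so P lies on C.
Step 2: partial derivatives
  f_x(x, y) = 4*x - 2*y - 2, f_y(x, y) = -2*x - 2*y.
  f_x(P) = 8, f_y(P) = -2 (gradient nonzero, so P is smooth).
Step 3: tangent line at P: 8·(x − 2) + -2·(y − -1) = 0.
Expanding: 8*x - 2*y - 18 = 0.


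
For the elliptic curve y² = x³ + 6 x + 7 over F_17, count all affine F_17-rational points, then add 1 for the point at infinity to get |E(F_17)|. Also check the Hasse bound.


Affine points = {(3, 1), (3, 16), (5, 3), (5, 14), (6, 2), (6, 15), (7, 1), (7, 16), (9, 5), (9, 12), (10, 8), (10, 9), (13, 2), (13, 15), (14, 8), (14, 9), (15, 2), (15, 15), (16, 0)}; affine count = 19; |E(F_17)| = 20.

Discriminant check: Δ ∝ 4a³ + 27b² = 4·6³ + 27·7² = 4·216 + 27·49 ≡ 11 (mod 17). Nonzero ⇒ E is nonsingular.
For each x ∈ F_17, compute rhs = x³ + 6·x + 7 mod 17, then count y ∈ F_17 with y² ≡ rhs.
  x = 0: rhs = 7, matching y values: none (0 points).
  x = 1: rhs = 14, matching y values: none (0 points).
  x = 2: rhs = 10, matching y values: none (0 points).
  x = 3: rhs = 1, matching y values: 1, 16 (2 points).
  x = 4: rhs = 10, matching y values: none (0 points).
  x = 5: rhs = 9, matching y values: 3, 14 (2 points).
  x = 6: rhs = 4, matching y values: 2, 15 (2 points).
  x = 7: rhs = 1, matching y values: 1, 16 (2 points).
  x = 8: rhs = 6, matching y values: none (0 points).
  x = 9: rhs = 8, matching y values: 5, 12 (2 points).
  x = 10: rhs = 13, matching y values: 8, 9 (2 points).
  x = 11: rhs = 10, matching y values: none (0 points).
  x = 12: rhs = 5, matching y values: none (0 points).
  x = 13: rhs = 4, matching y values: 2, 15 (2 points).
  x = 14: rhs = 13, matching y values: 8, 9 (2 points).
  x = 15: rhs = 4, matching y values: 2, 15 (2 points).
  x = 16: rhs = 0, matching y values: 0 (1 points).
Total affine count: 19.
Full point count |E(F_17)| = 19 + 1 = 20.
Hasse bound: |20 − (17+1)| = |2| = 2 ≤ 2√17 ≈ 8.2462 ✓.


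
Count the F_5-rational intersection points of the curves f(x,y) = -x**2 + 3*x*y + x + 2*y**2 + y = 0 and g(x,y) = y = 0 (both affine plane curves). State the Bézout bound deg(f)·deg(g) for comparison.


Common zeros: {(0, 0), (1, 0)}; count = 2; Bézout bound = 2.

deg(f) = 2, deg(g) = 1, so Bézout bound = 2.
Scan x ∈ F_5. For each x, list the y ∈ F_5 with f(x, y) ≡ 0 and those with g(x, y) ≡ 0 (mod 5); the common zeros in that column are the intersection.
  x = 0: f ≡ 0 at y ∈ {0, 2}; g ≡ 0 at y ∈ {0}; common: {0}.
  x = 1: f ≡ 0 at y ∈ {0, 3}; g ≡ 0 at y ∈ {0}; common: {0}.
  x = 2: f ≡ 0 at y ∈ {2}; g ≡ 0 at y ∈ {0}; common: ∅.
  x = 3: f ≡ 0 at y ∈ ∅; g ≡ 0 at y ∈ {0}; common: ∅.
  x = 4: f ≡ 0 at y ∈ {3}; g ≡ 0 at y ∈ {0}; common: ∅.
Collecting: common zeros = {(0, 0), (1, 0)}, so the count is 2.
Comparison with the Bézout bound: 2 ≤ 2 = deg(f)·deg(g), as expected for curves with no common component (the bound is attained).


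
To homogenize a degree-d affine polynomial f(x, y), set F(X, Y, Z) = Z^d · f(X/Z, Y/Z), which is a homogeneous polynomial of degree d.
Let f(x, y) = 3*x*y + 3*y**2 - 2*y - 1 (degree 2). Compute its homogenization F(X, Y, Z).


F(X, Y, Z) = 3*X*Y + 3*Y**2 - 2*Y*Z - Z**2

deg(f) = 2.
Substitute x = X/Z, y = Y/Z into f, then multiply by Z^2.
  monomial 3·x^1·y^1 ↦ 3·X^1·Y^1·Z^0.
  monomial 3·x^0·y^2 ↦ 3·X^0·Y^2·Z^0.
  monomial -2·x^0·y^1 ↦ -2·X^0·Y^1·Z^1.
  monomial -1·x^0·y^0 ↦ -1·X^0·Y^0·Z^2.
Collecting: F(X, Y, Z) = 3*X*Y + 3*Y**2 - 2*Y*Z - Z**2.


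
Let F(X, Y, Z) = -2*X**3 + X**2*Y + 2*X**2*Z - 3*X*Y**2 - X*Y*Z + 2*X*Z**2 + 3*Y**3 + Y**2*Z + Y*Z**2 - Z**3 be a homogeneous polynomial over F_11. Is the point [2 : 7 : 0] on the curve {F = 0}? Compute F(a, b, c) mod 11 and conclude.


F(2,7,0) ≡ 10 (mod 11); P is NOT on the curve.

Evaluate F(2, 7, 0) term-by-term (mod 11).
  -2*X**3 ↦ -2·8·1·1 = -16
  X**2*Y ↦ 1·4·7·1 = 28
  2*X**2*Z ↦ 2·4·1·0 = 0
  -3*X*Y**2 ↦ -3·2·49·1 = -294
  -X*Y*Z ↦ -1·2·7·0 = 0
  2*X*Z**2 ↦ 2·2·1·0 = 0
  3*Y**3 ↦ 3·1·343·1 = 1029
  Y**2*Z ↦ 1·1·49·0 = 0
  Y*Z**2 ↦ 1·1·7·0 = 0
  -Z**3 ↦ -1·1·1·0 = 0
Sum: F(2, 7, 0) = (-16) + (28) + (0) + (-294) + (0) + (0) + (1029) + (0) + (0) + (0) = 747.
Reducing mod 11: 747 ≡ 10 (mod 11).
Since F(a, b, c) ≡ 10 ≠ 0 (mod 11), P does NOT lie on the curve.


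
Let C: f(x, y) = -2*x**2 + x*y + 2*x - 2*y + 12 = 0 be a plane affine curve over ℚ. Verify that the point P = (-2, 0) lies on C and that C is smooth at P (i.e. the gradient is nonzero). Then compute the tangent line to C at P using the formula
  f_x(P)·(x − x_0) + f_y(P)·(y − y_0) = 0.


Tangent line at P: 10*x - 4*y + 20 = 0.

Step 1: f(-2, 0) = 0, so P lies on C.
Step 2: partial derivatives
  f_x(x, y) = -4*x + y + 2, f_y(x, y) = x - 2.
  f_x(P) = 10, f_y(P) = -4 (gradient nonzero, so P is smooth).
Step 3: tangent line at P: 10·(x − -2) + -4·(y − 0) = 0.
Expanding: 10*x - 4*y + 20 = 0.


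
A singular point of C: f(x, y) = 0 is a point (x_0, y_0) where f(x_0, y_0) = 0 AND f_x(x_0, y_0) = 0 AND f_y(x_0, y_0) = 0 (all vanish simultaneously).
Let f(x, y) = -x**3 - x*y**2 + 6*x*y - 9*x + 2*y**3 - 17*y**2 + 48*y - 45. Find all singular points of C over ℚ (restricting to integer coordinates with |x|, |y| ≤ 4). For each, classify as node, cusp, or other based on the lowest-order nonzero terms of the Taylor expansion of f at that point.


Singular points: {(0, 3)}; classification: cusp.

Compute partial derivatives:
  f_x = -3*x**2 - y**2 + 6*y - 9.
  f_y = -2*x*y + 6*x + 6*y**2 - 34*y + 48.
Scan x_0 ∈ {−4, ..., 4}. For each x_0, f_y(x_0, y) is a polynomial in y; find its integer roots y ∈ {−4, ..., 4}, then test f_x and f at those candidates.
  x = -4: f_y(-4, y) = 6*y**2 - 26*y + 24; vanishes at y ∈ {3}. (-4, 3): f_x = -48 ≠ 0.
  x = -3: f_y(-3, y) = 6*y**2 - 28*y + 30; vanishes at y ∈ {3}. (-3, 3): f_x = -27 ≠ 0.
  x = -2: f_y(-2, y) = 6*y**2 - 30*y + 36; vanishes at y ∈ {2, 3}. (-2, 2): f_x = -13 ≠ 0; (-2, 3): f_x = -12 ≠ 0.
  x = -1: f_y(-1, y) = 6*y**2 - 32*y + 42; vanishes at y ∈ {3}. (-1, 3): f_x = -3 ≠ 0.
  x = 0: f_y(0, y) = 6*y**2 - 34*y + 48; vanishes at y ∈ {3}. (0, 3): f_x = 0, f = 0 — SINGULAR.
  x = 1: f_y(1, y) = 6*y**2 - 36*y + 54; vanishes at y ∈ {3}. (1, 3): f_x = -3 ≠ 0.
  x = 2: f_y(2, y) = 6*y**2 - 38*y + 60; vanishes at y ∈ {3}. (2, 3): f_x = -12 ≠ 0.
  x = 3: f_y(3, y) = 6*y**2 - 40*y + 66; vanishes at y ∈ {3}. (3, 3): f_x = -27 ≠ 0.
  x = 4: f_y(4, y) = 6*y**2 - 42*y + 72; vanishes at y ∈ {3, 4}. (4, 3): f_x = -48 ≠ 0; (4, 4): f_x = -49 ≠ 0.
Only singular point on the grid: (0, 3).
Classify: substitute x = 0 + u, y = 3 + v and expand: f = -u**3 - u*v**2 + 2*v**3 + v**2.
No constant or linear terms (consistent with a singular point). Quadratic part: v**2. Cubic part: -u**3 - u*v**2 + 2*v**3.
The quadratic part v**2 is a perfect square, so there is a single (double) tangent line v = 0, i.e. y = 3. Restricting the cubic part to that line (v = 0) leaves -u**3 ≠ 0, so f is not divisible by v and the branch is v² ≈ u**3 to lowest order — this is a cusp.
Classification: cusp.
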